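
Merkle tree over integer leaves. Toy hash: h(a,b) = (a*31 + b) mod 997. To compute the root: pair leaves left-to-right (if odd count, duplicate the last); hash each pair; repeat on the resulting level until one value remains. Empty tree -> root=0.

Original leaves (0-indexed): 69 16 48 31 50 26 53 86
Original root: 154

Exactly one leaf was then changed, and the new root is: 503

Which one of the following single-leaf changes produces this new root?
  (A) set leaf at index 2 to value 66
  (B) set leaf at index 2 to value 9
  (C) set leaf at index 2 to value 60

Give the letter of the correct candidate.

Original leaves: [69, 16, 48, 31, 50, 26, 53, 86]
Target new root: 503
Try each candidate change and compute the resulting root:
Candidate A: set leaf[2] = 66 -> leaves = [69, 16, 66, 31, 50, 26, 53, 86]
  L0: [69, 16, 66, 31, 50, 26, 53, 86]
  L1: h(69,16)=(69*31+16)%997=161 h(66,31)=(66*31+31)%997=83 h(50,26)=(50*31+26)%997=579 h(53,86)=(53*31+86)%997=732 -> [161, 83, 579, 732]
  L2: h(161,83)=(161*31+83)%997=89 h(579,732)=(579*31+732)%997=735 -> [89, 735]
  L3: h(89,735)=(89*31+735)%997=503 -> [503]
  root = 503 == target 503  ** MATCH **
Candidate B: set leaf[2] = 9 -> leaves = [69, 16, 9, 31, 50, 26, 53, 86]
  L0: [69, 16, 9, 31, 50, 26, 53, 86]
  L1: h(69,16)=(69*31+16)%997=161 h(9,31)=(9*31+31)%997=310 h(50,26)=(50*31+26)%997=579 h(53,86)=(53*31+86)%997=732 -> [161, 310, 579, 732]
  L2: h(161,310)=(161*31+310)%997=316 h(579,732)=(579*31+732)%997=735 -> [316, 735]
  L3: h(316,735)=(316*31+735)%997=561 -> [561]
  root = 561 != target 503
Candidate C: set leaf[2] = 60 -> leaves = [69, 16, 60, 31, 50, 26, 53, 86]
  L0: [69, 16, 60, 31, 50, 26, 53, 86]
  L1: h(69,16)=(69*31+16)%997=161 h(60,31)=(60*31+31)%997=894 h(50,26)=(50*31+26)%997=579 h(53,86)=(53*31+86)%997=732 -> [161, 894, 579, 732]
  L2: h(161,894)=(161*31+894)%997=900 h(579,732)=(579*31+732)%997=735 -> [900, 735]
  L3: h(900,735)=(900*31+735)%997=719 -> [719]
  root = 719 != target 503
Candidate A produces the target root.

Answer: A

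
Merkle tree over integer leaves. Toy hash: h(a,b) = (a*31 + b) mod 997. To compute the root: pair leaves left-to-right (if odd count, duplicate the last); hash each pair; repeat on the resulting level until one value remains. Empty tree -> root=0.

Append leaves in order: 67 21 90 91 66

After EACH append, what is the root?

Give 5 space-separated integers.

After append 67 (leaves=[67]):
  L0: [67]
  root=67
After append 21 (leaves=[67, 21]):
  L0: [67, 21]
  L1: h(67,21)=(67*31+21)%997=104 -> [104]
  root=104
After append 90 (leaves=[67, 21, 90]):
  L0: [67, 21, 90]
  L1: h(67,21)=(67*31+21)%997=104 h(90,90)=(90*31+90)%997=886 -> [104, 886]
  L2: h(104,886)=(104*31+886)%997=122 -> [122]
  root=122
After append 91 (leaves=[67, 21, 90, 91]):
  L0: [67, 21, 90, 91]
  L1: h(67,21)=(67*31+21)%997=104 h(90,91)=(90*31+91)%997=887 -> [104, 887]
  L2: h(104,887)=(104*31+887)%997=123 -> [123]
  root=123
After append 66 (leaves=[67, 21, 90, 91, 66]):
  L0: [67, 21, 90, 91, 66]
  L1: h(67,21)=(67*31+21)%997=104 h(90,91)=(90*31+91)%997=887 h(66,66)=(66*31+66)%997=118 -> [104, 887, 118]
  L2: h(104,887)=(104*31+887)%997=123 h(118,118)=(118*31+118)%997=785 -> [123, 785]
  L3: h(123,785)=(123*31+785)%997=610 -> [610]
  root=610

Answer: 67 104 122 123 610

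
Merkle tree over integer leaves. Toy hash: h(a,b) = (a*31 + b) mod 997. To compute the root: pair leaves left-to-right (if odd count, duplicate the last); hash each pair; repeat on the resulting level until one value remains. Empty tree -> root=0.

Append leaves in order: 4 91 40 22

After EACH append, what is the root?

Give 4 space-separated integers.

After append 4 (leaves=[4]):
  L0: [4]
  root=4
After append 91 (leaves=[4, 91]):
  L0: [4, 91]
  L1: h(4,91)=(4*31+91)%997=215 -> [215]
  root=215
After append 40 (leaves=[4, 91, 40]):
  L0: [4, 91, 40]
  L1: h(4,91)=(4*31+91)%997=215 h(40,40)=(40*31+40)%997=283 -> [215, 283]
  L2: h(215,283)=(215*31+283)%997=966 -> [966]
  root=966
After append 22 (leaves=[4, 91, 40, 22]):
  L0: [4, 91, 40, 22]
  L1: h(4,91)=(4*31+91)%997=215 h(40,22)=(40*31+22)%997=265 -> [215, 265]
  L2: h(215,265)=(215*31+265)%997=948 -> [948]
  root=948

Answer: 4 215 966 948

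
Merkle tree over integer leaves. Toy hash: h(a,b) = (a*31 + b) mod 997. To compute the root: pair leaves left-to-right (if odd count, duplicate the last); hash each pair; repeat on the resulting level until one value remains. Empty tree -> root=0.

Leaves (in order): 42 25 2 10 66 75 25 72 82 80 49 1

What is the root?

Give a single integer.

L0: [42, 25, 2, 10, 66, 75, 25, 72, 82, 80, 49, 1]
L1: h(42,25)=(42*31+25)%997=330 h(2,10)=(2*31+10)%997=72 h(66,75)=(66*31+75)%997=127 h(25,72)=(25*31+72)%997=847 h(82,80)=(82*31+80)%997=628 h(49,1)=(49*31+1)%997=523 -> [330, 72, 127, 847, 628, 523]
L2: h(330,72)=(330*31+72)%997=332 h(127,847)=(127*31+847)%997=796 h(628,523)=(628*31+523)%997=51 -> [332, 796, 51]
L3: h(332,796)=(332*31+796)%997=121 h(51,51)=(51*31+51)%997=635 -> [121, 635]
L4: h(121,635)=(121*31+635)%997=398 -> [398]

Answer: 398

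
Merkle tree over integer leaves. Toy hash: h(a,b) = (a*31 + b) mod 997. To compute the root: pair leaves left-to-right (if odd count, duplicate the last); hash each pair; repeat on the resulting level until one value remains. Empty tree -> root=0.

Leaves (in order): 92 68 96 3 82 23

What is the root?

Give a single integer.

Answer: 516

Derivation:
L0: [92, 68, 96, 3, 82, 23]
L1: h(92,68)=(92*31+68)%997=926 h(96,3)=(96*31+3)%997=985 h(82,23)=(82*31+23)%997=571 -> [926, 985, 571]
L2: h(926,985)=(926*31+985)%997=778 h(571,571)=(571*31+571)%997=326 -> [778, 326]
L3: h(778,326)=(778*31+326)%997=516 -> [516]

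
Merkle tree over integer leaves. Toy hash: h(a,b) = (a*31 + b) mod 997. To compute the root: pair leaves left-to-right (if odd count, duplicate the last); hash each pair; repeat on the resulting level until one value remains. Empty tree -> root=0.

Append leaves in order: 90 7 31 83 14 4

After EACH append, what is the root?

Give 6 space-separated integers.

After append 90 (leaves=[90]):
  L0: [90]
  root=90
After append 7 (leaves=[90, 7]):
  L0: [90, 7]
  L1: h(90,7)=(90*31+7)%997=803 -> [803]
  root=803
After append 31 (leaves=[90, 7, 31]):
  L0: [90, 7, 31]
  L1: h(90,7)=(90*31+7)%997=803 h(31,31)=(31*31+31)%997=992 -> [803, 992]
  L2: h(803,992)=(803*31+992)%997=960 -> [960]
  root=960
After append 83 (leaves=[90, 7, 31, 83]):
  L0: [90, 7, 31, 83]
  L1: h(90,7)=(90*31+7)%997=803 h(31,83)=(31*31+83)%997=47 -> [803, 47]
  L2: h(803,47)=(803*31+47)%997=15 -> [15]
  root=15
After append 14 (leaves=[90, 7, 31, 83, 14]):
  L0: [90, 7, 31, 83, 14]
  L1: h(90,7)=(90*31+7)%997=803 h(31,83)=(31*31+83)%997=47 h(14,14)=(14*31+14)%997=448 -> [803, 47, 448]
  L2: h(803,47)=(803*31+47)%997=15 h(448,448)=(448*31+448)%997=378 -> [15, 378]
  L3: h(15,378)=(15*31+378)%997=843 -> [843]
  root=843
After append 4 (leaves=[90, 7, 31, 83, 14, 4]):
  L0: [90, 7, 31, 83, 14, 4]
  L1: h(90,7)=(90*31+7)%997=803 h(31,83)=(31*31+83)%997=47 h(14,4)=(14*31+4)%997=438 -> [803, 47, 438]
  L2: h(803,47)=(803*31+47)%997=15 h(438,438)=(438*31+438)%997=58 -> [15, 58]
  L3: h(15,58)=(15*31+58)%997=523 -> [523]
  root=523

Answer: 90 803 960 15 843 523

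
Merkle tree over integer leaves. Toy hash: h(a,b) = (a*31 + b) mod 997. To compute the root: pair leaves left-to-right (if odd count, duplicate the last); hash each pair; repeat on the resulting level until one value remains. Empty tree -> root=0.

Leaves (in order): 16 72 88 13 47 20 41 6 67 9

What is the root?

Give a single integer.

L0: [16, 72, 88, 13, 47, 20, 41, 6, 67, 9]
L1: h(16,72)=(16*31+72)%997=568 h(88,13)=(88*31+13)%997=747 h(47,20)=(47*31+20)%997=480 h(41,6)=(41*31+6)%997=280 h(67,9)=(67*31+9)%997=92 -> [568, 747, 480, 280, 92]
L2: h(568,747)=(568*31+747)%997=409 h(480,280)=(480*31+280)%997=205 h(92,92)=(92*31+92)%997=950 -> [409, 205, 950]
L3: h(409,205)=(409*31+205)%997=920 h(950,950)=(950*31+950)%997=490 -> [920, 490]
L4: h(920,490)=(920*31+490)%997=97 -> [97]

Answer: 97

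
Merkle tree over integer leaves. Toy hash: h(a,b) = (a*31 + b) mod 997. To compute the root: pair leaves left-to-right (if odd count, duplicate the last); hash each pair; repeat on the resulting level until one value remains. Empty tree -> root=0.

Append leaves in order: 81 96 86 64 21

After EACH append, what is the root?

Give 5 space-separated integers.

After append 81 (leaves=[81]):
  L0: [81]
  root=81
After append 96 (leaves=[81, 96]):
  L0: [81, 96]
  L1: h(81,96)=(81*31+96)%997=613 -> [613]
  root=613
After append 86 (leaves=[81, 96, 86]):
  L0: [81, 96, 86]
  L1: h(81,96)=(81*31+96)%997=613 h(86,86)=(86*31+86)%997=758 -> [613, 758]
  L2: h(613,758)=(613*31+758)%997=818 -> [818]
  root=818
After append 64 (leaves=[81, 96, 86, 64]):
  L0: [81, 96, 86, 64]
  L1: h(81,96)=(81*31+96)%997=613 h(86,64)=(86*31+64)%997=736 -> [613, 736]
  L2: h(613,736)=(613*31+736)%997=796 -> [796]
  root=796
After append 21 (leaves=[81, 96, 86, 64, 21]):
  L0: [81, 96, 86, 64, 21]
  L1: h(81,96)=(81*31+96)%997=613 h(86,64)=(86*31+64)%997=736 h(21,21)=(21*31+21)%997=672 -> [613, 736, 672]
  L2: h(613,736)=(613*31+736)%997=796 h(672,672)=(672*31+672)%997=567 -> [796, 567]
  L3: h(796,567)=(796*31+567)%997=318 -> [318]
  root=318

Answer: 81 613 818 796 318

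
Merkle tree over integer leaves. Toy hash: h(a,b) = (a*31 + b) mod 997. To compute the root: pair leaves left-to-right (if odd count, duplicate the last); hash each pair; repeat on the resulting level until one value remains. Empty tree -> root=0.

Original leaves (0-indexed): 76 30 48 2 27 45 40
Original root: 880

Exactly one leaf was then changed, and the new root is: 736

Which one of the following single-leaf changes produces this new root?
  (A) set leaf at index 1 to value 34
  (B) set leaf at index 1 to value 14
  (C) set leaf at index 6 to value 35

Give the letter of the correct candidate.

Original leaves: [76, 30, 48, 2, 27, 45, 40]
Target new root: 736
Try each candidate change and compute the resulting root:
Candidate A: set leaf[1] = 34 -> leaves = [76, 34, 48, 2, 27, 45, 40]
  L0: [76, 34, 48, 2, 27, 45, 40]
  L1: h(76,34)=(76*31+34)%997=396 h(48,2)=(48*31+2)%997=493 h(27,45)=(27*31+45)%997=882 h(40,40)=(40*31+40)%997=283 -> [396, 493, 882, 283]
  L2: h(396,493)=(396*31+493)%997=805 h(882,283)=(882*31+283)%997=706 -> [805, 706]
  L3: h(805,706)=(805*31+706)%997=736 -> [736]
  root = 736 == target 736  ** MATCH **
Candidate B: set leaf[1] = 14 -> leaves = [76, 14, 48, 2, 27, 45, 40]
  L0: [76, 14, 48, 2, 27, 45, 40]
  L1: h(76,14)=(76*31+14)%997=376 h(48,2)=(48*31+2)%997=493 h(27,45)=(27*31+45)%997=882 h(40,40)=(40*31+40)%997=283 -> [376, 493, 882, 283]
  L2: h(376,493)=(376*31+493)%997=185 h(882,283)=(882*31+283)%997=706 -> [185, 706]
  L3: h(185,706)=(185*31+706)%997=459 -> [459]
  root = 459 != target 736
Candidate C: set leaf[6] = 35 -> leaves = [76, 30, 48, 2, 27, 45, 35]
  L0: [76, 30, 48, 2, 27, 45, 35]
  L1: h(76,30)=(76*31+30)%997=392 h(48,2)=(48*31+2)%997=493 h(27,45)=(27*31+45)%997=882 h(35,35)=(35*31+35)%997=123 -> [392, 493, 882, 123]
  L2: h(392,493)=(392*31+493)%997=681 h(882,123)=(882*31+123)%997=546 -> [681, 546]
  L3: h(681,546)=(681*31+546)%997=720 -> [720]
  root = 720 != target 736
Candidate A produces the target root.

Answer: A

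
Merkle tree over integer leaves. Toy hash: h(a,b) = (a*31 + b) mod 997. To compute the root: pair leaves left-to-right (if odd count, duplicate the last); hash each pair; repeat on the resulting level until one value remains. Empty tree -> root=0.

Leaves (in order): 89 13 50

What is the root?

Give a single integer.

Answer: 793

Derivation:
L0: [89, 13, 50]
L1: h(89,13)=(89*31+13)%997=778 h(50,50)=(50*31+50)%997=603 -> [778, 603]
L2: h(778,603)=(778*31+603)%997=793 -> [793]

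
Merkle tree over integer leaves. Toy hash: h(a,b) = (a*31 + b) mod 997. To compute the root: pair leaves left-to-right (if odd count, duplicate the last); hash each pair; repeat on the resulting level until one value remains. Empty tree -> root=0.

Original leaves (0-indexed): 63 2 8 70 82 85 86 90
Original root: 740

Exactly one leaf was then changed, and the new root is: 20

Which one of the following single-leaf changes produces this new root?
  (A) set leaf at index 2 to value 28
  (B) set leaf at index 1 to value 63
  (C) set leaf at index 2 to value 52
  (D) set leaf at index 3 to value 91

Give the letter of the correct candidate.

Original leaves: [63, 2, 8, 70, 82, 85, 86, 90]
Target new root: 20
Try each candidate change and compute the resulting root:
Candidate A: set leaf[2] = 28 -> leaves = [63, 2, 28, 70, 82, 85, 86, 90]
  L0: [63, 2, 28, 70, 82, 85, 86, 90]
  L1: h(63,2)=(63*31+2)%997=958 h(28,70)=(28*31+70)%997=938 h(82,85)=(82*31+85)%997=633 h(86,90)=(86*31+90)%997=762 -> [958, 938, 633, 762]
  L2: h(958,938)=(958*31+938)%997=726 h(633,762)=(633*31+762)%997=445 -> [726, 445]
  L3: h(726,445)=(726*31+445)%997=20 -> [20]
  root = 20 == target 20  ** MATCH **
Candidate B: set leaf[1] = 63 -> leaves = [63, 63, 8, 70, 82, 85, 86, 90]
  L0: [63, 63, 8, 70, 82, 85, 86, 90]
  L1: h(63,63)=(63*31+63)%997=22 h(8,70)=(8*31+70)%997=318 h(82,85)=(82*31+85)%997=633 h(86,90)=(86*31+90)%997=762 -> [22, 318, 633, 762]
  L2: h(22,318)=(22*31+318)%997=3 h(633,762)=(633*31+762)%997=445 -> [3, 445]
  L3: h(3,445)=(3*31+445)%997=538 -> [538]
  root = 538 != target 20
Candidate C: set leaf[2] = 52 -> leaves = [63, 2, 52, 70, 82, 85, 86, 90]
  L0: [63, 2, 52, 70, 82, 85, 86, 90]
  L1: h(63,2)=(63*31+2)%997=958 h(52,70)=(52*31+70)%997=685 h(82,85)=(82*31+85)%997=633 h(86,90)=(86*31+90)%997=762 -> [958, 685, 633, 762]
  L2: h(958,685)=(958*31+685)%997=473 h(633,762)=(633*31+762)%997=445 -> [473, 445]
  L3: h(473,445)=(473*31+445)%997=153 -> [153]
  root = 153 != target 20
Candidate D: set leaf[3] = 91 -> leaves = [63, 2, 8, 91, 82, 85, 86, 90]
  L0: [63, 2, 8, 91, 82, 85, 86, 90]
  L1: h(63,2)=(63*31+2)%997=958 h(8,91)=(8*31+91)%997=339 h(82,85)=(82*31+85)%997=633 h(86,90)=(86*31+90)%997=762 -> [958, 339, 633, 762]
  L2: h(958,339)=(958*31+339)%997=127 h(633,762)=(633*31+762)%997=445 -> [127, 445]
  L3: h(127,445)=(127*31+445)%997=394 -> [394]
  root = 394 != target 20
Candidate A produces the target root.

Answer: A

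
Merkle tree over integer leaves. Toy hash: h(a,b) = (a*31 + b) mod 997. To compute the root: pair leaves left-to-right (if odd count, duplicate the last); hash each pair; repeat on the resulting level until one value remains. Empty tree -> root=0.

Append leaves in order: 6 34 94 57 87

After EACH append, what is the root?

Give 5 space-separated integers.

Answer: 6 220 855 818 788

Derivation:
After append 6 (leaves=[6]):
  L0: [6]
  root=6
After append 34 (leaves=[6, 34]):
  L0: [6, 34]
  L1: h(6,34)=(6*31+34)%997=220 -> [220]
  root=220
After append 94 (leaves=[6, 34, 94]):
  L0: [6, 34, 94]
  L1: h(6,34)=(6*31+34)%997=220 h(94,94)=(94*31+94)%997=17 -> [220, 17]
  L2: h(220,17)=(220*31+17)%997=855 -> [855]
  root=855
After append 57 (leaves=[6, 34, 94, 57]):
  L0: [6, 34, 94, 57]
  L1: h(6,34)=(6*31+34)%997=220 h(94,57)=(94*31+57)%997=977 -> [220, 977]
  L2: h(220,977)=(220*31+977)%997=818 -> [818]
  root=818
After append 87 (leaves=[6, 34, 94, 57, 87]):
  L0: [6, 34, 94, 57, 87]
  L1: h(6,34)=(6*31+34)%997=220 h(94,57)=(94*31+57)%997=977 h(87,87)=(87*31+87)%997=790 -> [220, 977, 790]
  L2: h(220,977)=(220*31+977)%997=818 h(790,790)=(790*31+790)%997=355 -> [818, 355]
  L3: h(818,355)=(818*31+355)%997=788 -> [788]
  root=788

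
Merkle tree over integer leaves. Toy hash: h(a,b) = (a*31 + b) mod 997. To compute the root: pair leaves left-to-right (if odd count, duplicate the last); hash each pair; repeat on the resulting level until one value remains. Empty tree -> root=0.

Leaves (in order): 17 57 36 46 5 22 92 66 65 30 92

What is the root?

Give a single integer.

Answer: 909

Derivation:
L0: [17, 57, 36, 46, 5, 22, 92, 66, 65, 30, 92]
L1: h(17,57)=(17*31+57)%997=584 h(36,46)=(36*31+46)%997=165 h(5,22)=(5*31+22)%997=177 h(92,66)=(92*31+66)%997=924 h(65,30)=(65*31+30)%997=51 h(92,92)=(92*31+92)%997=950 -> [584, 165, 177, 924, 51, 950]
L2: h(584,165)=(584*31+165)%997=323 h(177,924)=(177*31+924)%997=429 h(51,950)=(51*31+950)%997=537 -> [323, 429, 537]
L3: h(323,429)=(323*31+429)%997=472 h(537,537)=(537*31+537)%997=235 -> [472, 235]
L4: h(472,235)=(472*31+235)%997=909 -> [909]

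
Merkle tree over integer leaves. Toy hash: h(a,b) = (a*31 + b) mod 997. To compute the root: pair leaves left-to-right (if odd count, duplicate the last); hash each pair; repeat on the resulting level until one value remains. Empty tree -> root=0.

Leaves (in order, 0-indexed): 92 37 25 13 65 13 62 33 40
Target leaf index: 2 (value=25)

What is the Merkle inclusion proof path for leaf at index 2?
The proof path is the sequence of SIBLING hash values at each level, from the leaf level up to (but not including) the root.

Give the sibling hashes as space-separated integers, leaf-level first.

Answer: 13 895 18 662

Derivation:
L0 (leaves): [92, 37, 25, 13, 65, 13, 62, 33, 40], target index=2
L1: h(92,37)=(92*31+37)%997=895 [pair 0] h(25,13)=(25*31+13)%997=788 [pair 1] h(65,13)=(65*31+13)%997=34 [pair 2] h(62,33)=(62*31+33)%997=958 [pair 3] h(40,40)=(40*31+40)%997=283 [pair 4] -> [895, 788, 34, 958, 283]
  Sibling for proof at L0: 13
L2: h(895,788)=(895*31+788)%997=617 [pair 0] h(34,958)=(34*31+958)%997=18 [pair 1] h(283,283)=(283*31+283)%997=83 [pair 2] -> [617, 18, 83]
  Sibling for proof at L1: 895
L3: h(617,18)=(617*31+18)%997=202 [pair 0] h(83,83)=(83*31+83)%997=662 [pair 1] -> [202, 662]
  Sibling for proof at L2: 18
L4: h(202,662)=(202*31+662)%997=942 [pair 0] -> [942]
  Sibling for proof at L3: 662
Root: 942
Proof path (sibling hashes from leaf to root): [13, 895, 18, 662]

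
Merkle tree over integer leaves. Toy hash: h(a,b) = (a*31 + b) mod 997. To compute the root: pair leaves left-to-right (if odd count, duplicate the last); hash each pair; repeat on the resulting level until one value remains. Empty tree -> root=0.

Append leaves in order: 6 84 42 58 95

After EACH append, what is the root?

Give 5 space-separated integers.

Answer: 6 270 741 757 110

Derivation:
After append 6 (leaves=[6]):
  L0: [6]
  root=6
After append 84 (leaves=[6, 84]):
  L0: [6, 84]
  L1: h(6,84)=(6*31+84)%997=270 -> [270]
  root=270
After append 42 (leaves=[6, 84, 42]):
  L0: [6, 84, 42]
  L1: h(6,84)=(6*31+84)%997=270 h(42,42)=(42*31+42)%997=347 -> [270, 347]
  L2: h(270,347)=(270*31+347)%997=741 -> [741]
  root=741
After append 58 (leaves=[6, 84, 42, 58]):
  L0: [6, 84, 42, 58]
  L1: h(6,84)=(6*31+84)%997=270 h(42,58)=(42*31+58)%997=363 -> [270, 363]
  L2: h(270,363)=(270*31+363)%997=757 -> [757]
  root=757
After append 95 (leaves=[6, 84, 42, 58, 95]):
  L0: [6, 84, 42, 58, 95]
  L1: h(6,84)=(6*31+84)%997=270 h(42,58)=(42*31+58)%997=363 h(95,95)=(95*31+95)%997=49 -> [270, 363, 49]
  L2: h(270,363)=(270*31+363)%997=757 h(49,49)=(49*31+49)%997=571 -> [757, 571]
  L3: h(757,571)=(757*31+571)%997=110 -> [110]
  root=110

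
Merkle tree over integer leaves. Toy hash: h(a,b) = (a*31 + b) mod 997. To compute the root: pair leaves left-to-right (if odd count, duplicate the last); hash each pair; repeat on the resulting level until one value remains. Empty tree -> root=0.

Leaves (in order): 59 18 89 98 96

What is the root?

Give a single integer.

Answer: 739

Derivation:
L0: [59, 18, 89, 98, 96]
L1: h(59,18)=(59*31+18)%997=850 h(89,98)=(89*31+98)%997=863 h(96,96)=(96*31+96)%997=81 -> [850, 863, 81]
L2: h(850,863)=(850*31+863)%997=294 h(81,81)=(81*31+81)%997=598 -> [294, 598]
L3: h(294,598)=(294*31+598)%997=739 -> [739]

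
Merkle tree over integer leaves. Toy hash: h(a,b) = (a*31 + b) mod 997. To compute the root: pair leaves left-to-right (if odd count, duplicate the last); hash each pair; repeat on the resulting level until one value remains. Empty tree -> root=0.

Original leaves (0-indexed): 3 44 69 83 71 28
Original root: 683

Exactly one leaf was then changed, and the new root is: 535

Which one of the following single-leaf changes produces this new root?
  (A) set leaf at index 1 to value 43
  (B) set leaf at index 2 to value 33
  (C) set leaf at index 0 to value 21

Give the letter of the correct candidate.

Answer: C

Derivation:
Original leaves: [3, 44, 69, 83, 71, 28]
Target new root: 535
Try each candidate change and compute the resulting root:
Candidate A: set leaf[1] = 43 -> leaves = [3, 43, 69, 83, 71, 28]
  L0: [3, 43, 69, 83, 71, 28]
  L1: h(3,43)=(3*31+43)%997=136 h(69,83)=(69*31+83)%997=228 h(71,28)=(71*31+28)%997=235 -> [136, 228, 235]
  L2: h(136,228)=(136*31+228)%997=456 h(235,235)=(235*31+235)%997=541 -> [456, 541]
  L3: h(456,541)=(456*31+541)%997=719 -> [719]
  root = 719 != target 535
Candidate B: set leaf[2] = 33 -> leaves = [3, 44, 33, 83, 71, 28]
  L0: [3, 44, 33, 83, 71, 28]
  L1: h(3,44)=(3*31+44)%997=137 h(33,83)=(33*31+83)%997=109 h(71,28)=(71*31+28)%997=235 -> [137, 109, 235]
  L2: h(137,109)=(137*31+109)%997=368 h(235,235)=(235*31+235)%997=541 -> [368, 541]
  L3: h(368,541)=(368*31+541)%997=982 -> [982]
  root = 982 != target 535
Candidate C: set leaf[0] = 21 -> leaves = [21, 44, 69, 83, 71, 28]
  L0: [21, 44, 69, 83, 71, 28]
  L1: h(21,44)=(21*31+44)%997=695 h(69,83)=(69*31+83)%997=228 h(71,28)=(71*31+28)%997=235 -> [695, 228, 235]
  L2: h(695,228)=(695*31+228)%997=836 h(235,235)=(235*31+235)%997=541 -> [836, 541]
  L3: h(836,541)=(836*31+541)%997=535 -> [535]
  root = 535 == target 535  ** MATCH **
Candidate C produces the target root.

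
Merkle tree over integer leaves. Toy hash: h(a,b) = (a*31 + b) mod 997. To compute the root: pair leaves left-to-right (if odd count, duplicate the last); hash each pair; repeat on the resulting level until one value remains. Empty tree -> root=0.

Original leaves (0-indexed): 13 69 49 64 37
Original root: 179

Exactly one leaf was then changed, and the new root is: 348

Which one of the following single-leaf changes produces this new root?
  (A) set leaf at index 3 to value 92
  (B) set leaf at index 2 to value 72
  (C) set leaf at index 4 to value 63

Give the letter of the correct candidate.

Answer: B

Derivation:
Original leaves: [13, 69, 49, 64, 37]
Target new root: 348
Try each candidate change and compute the resulting root:
Candidate A: set leaf[3] = 92 -> leaves = [13, 69, 49, 92, 37]
  L0: [13, 69, 49, 92, 37]
  L1: h(13,69)=(13*31+69)%997=472 h(49,92)=(49*31+92)%997=614 h(37,37)=(37*31+37)%997=187 -> [472, 614, 187]
  L2: h(472,614)=(472*31+614)%997=291 h(187,187)=(187*31+187)%997=2 -> [291, 2]
  L3: h(291,2)=(291*31+2)%997=50 -> [50]
  root = 50 != target 348
Candidate B: set leaf[2] = 72 -> leaves = [13, 69, 72, 64, 37]
  L0: [13, 69, 72, 64, 37]
  L1: h(13,69)=(13*31+69)%997=472 h(72,64)=(72*31+64)%997=302 h(37,37)=(37*31+37)%997=187 -> [472, 302, 187]
  L2: h(472,302)=(472*31+302)%997=976 h(187,187)=(187*31+187)%997=2 -> [976, 2]
  L3: h(976,2)=(976*31+2)%997=348 -> [348]
  root = 348 == target 348  ** MATCH **
Candidate C: set leaf[4] = 63 -> leaves = [13, 69, 49, 64, 63]
  L0: [13, 69, 49, 64, 63]
  L1: h(13,69)=(13*31+69)%997=472 h(49,64)=(49*31+64)%997=586 h(63,63)=(63*31+63)%997=22 -> [472, 586, 22]
  L2: h(472,586)=(472*31+586)%997=263 h(22,22)=(22*31+22)%997=704 -> [263, 704]
  L3: h(263,704)=(263*31+704)%997=881 -> [881]
  root = 881 != target 348
Candidate B produces the target root.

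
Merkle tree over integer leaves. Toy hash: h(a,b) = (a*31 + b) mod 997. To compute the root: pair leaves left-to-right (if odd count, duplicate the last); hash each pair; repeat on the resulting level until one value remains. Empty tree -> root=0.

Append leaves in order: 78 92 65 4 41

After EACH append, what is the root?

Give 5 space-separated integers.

Answer: 78 516 130 69 255

Derivation:
After append 78 (leaves=[78]):
  L0: [78]
  root=78
After append 92 (leaves=[78, 92]):
  L0: [78, 92]
  L1: h(78,92)=(78*31+92)%997=516 -> [516]
  root=516
After append 65 (leaves=[78, 92, 65]):
  L0: [78, 92, 65]
  L1: h(78,92)=(78*31+92)%997=516 h(65,65)=(65*31+65)%997=86 -> [516, 86]
  L2: h(516,86)=(516*31+86)%997=130 -> [130]
  root=130
After append 4 (leaves=[78, 92, 65, 4]):
  L0: [78, 92, 65, 4]
  L1: h(78,92)=(78*31+92)%997=516 h(65,4)=(65*31+4)%997=25 -> [516, 25]
  L2: h(516,25)=(516*31+25)%997=69 -> [69]
  root=69
After append 41 (leaves=[78, 92, 65, 4, 41]):
  L0: [78, 92, 65, 4, 41]
  L1: h(78,92)=(78*31+92)%997=516 h(65,4)=(65*31+4)%997=25 h(41,41)=(41*31+41)%997=315 -> [516, 25, 315]
  L2: h(516,25)=(516*31+25)%997=69 h(315,315)=(315*31+315)%997=110 -> [69, 110]
  L3: h(69,110)=(69*31+110)%997=255 -> [255]
  root=255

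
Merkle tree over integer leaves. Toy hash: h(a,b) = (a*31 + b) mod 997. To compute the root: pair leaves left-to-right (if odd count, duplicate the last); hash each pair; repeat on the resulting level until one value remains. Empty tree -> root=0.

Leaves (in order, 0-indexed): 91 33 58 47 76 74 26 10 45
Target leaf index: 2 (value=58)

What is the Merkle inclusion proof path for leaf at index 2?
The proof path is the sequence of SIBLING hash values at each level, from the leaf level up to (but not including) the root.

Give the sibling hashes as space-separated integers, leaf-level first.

Answer: 47 860 374 994

Derivation:
L0 (leaves): [91, 33, 58, 47, 76, 74, 26, 10, 45], target index=2
L1: h(91,33)=(91*31+33)%997=860 [pair 0] h(58,47)=(58*31+47)%997=848 [pair 1] h(76,74)=(76*31+74)%997=436 [pair 2] h(26,10)=(26*31+10)%997=816 [pair 3] h(45,45)=(45*31+45)%997=443 [pair 4] -> [860, 848, 436, 816, 443]
  Sibling for proof at L0: 47
L2: h(860,848)=(860*31+848)%997=589 [pair 0] h(436,816)=(436*31+816)%997=374 [pair 1] h(443,443)=(443*31+443)%997=218 [pair 2] -> [589, 374, 218]
  Sibling for proof at L1: 860
L3: h(589,374)=(589*31+374)%997=687 [pair 0] h(218,218)=(218*31+218)%997=994 [pair 1] -> [687, 994]
  Sibling for proof at L2: 374
L4: h(687,994)=(687*31+994)%997=357 [pair 0] -> [357]
  Sibling for proof at L3: 994
Root: 357
Proof path (sibling hashes from leaf to root): [47, 860, 374, 994]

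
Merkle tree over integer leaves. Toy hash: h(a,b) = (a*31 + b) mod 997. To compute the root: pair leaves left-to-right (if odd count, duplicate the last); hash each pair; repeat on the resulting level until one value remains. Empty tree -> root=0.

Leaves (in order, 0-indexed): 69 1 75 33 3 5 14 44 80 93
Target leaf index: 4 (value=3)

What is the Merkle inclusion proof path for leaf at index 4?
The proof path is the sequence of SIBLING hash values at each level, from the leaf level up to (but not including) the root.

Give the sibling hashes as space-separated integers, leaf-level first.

Answer: 5 478 902 678

Derivation:
L0 (leaves): [69, 1, 75, 33, 3, 5, 14, 44, 80, 93], target index=4
L1: h(69,1)=(69*31+1)%997=146 [pair 0] h(75,33)=(75*31+33)%997=364 [pair 1] h(3,5)=(3*31+5)%997=98 [pair 2] h(14,44)=(14*31+44)%997=478 [pair 3] h(80,93)=(80*31+93)%997=579 [pair 4] -> [146, 364, 98, 478, 579]
  Sibling for proof at L0: 5
L2: h(146,364)=(146*31+364)%997=902 [pair 0] h(98,478)=(98*31+478)%997=525 [pair 1] h(579,579)=(579*31+579)%997=582 [pair 2] -> [902, 525, 582]
  Sibling for proof at L1: 478
L3: h(902,525)=(902*31+525)%997=571 [pair 0] h(582,582)=(582*31+582)%997=678 [pair 1] -> [571, 678]
  Sibling for proof at L2: 902
L4: h(571,678)=(571*31+678)%997=433 [pair 0] -> [433]
  Sibling for proof at L3: 678
Root: 433
Proof path (sibling hashes from leaf to root): [5, 478, 902, 678]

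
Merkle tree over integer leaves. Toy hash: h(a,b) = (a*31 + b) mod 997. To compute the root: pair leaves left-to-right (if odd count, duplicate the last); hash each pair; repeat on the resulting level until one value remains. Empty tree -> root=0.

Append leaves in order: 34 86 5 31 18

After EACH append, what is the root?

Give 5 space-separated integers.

After append 34 (leaves=[34]):
  L0: [34]
  root=34
After append 86 (leaves=[34, 86]):
  L0: [34, 86]
  L1: h(34,86)=(34*31+86)%997=143 -> [143]
  root=143
After append 5 (leaves=[34, 86, 5]):
  L0: [34, 86, 5]
  L1: h(34,86)=(34*31+86)%997=143 h(5,5)=(5*31+5)%997=160 -> [143, 160]
  L2: h(143,160)=(143*31+160)%997=605 -> [605]
  root=605
After append 31 (leaves=[34, 86, 5, 31]):
  L0: [34, 86, 5, 31]
  L1: h(34,86)=(34*31+86)%997=143 h(5,31)=(5*31+31)%997=186 -> [143, 186]
  L2: h(143,186)=(143*31+186)%997=631 -> [631]
  root=631
After append 18 (leaves=[34, 86, 5, 31, 18]):
  L0: [34, 86, 5, 31, 18]
  L1: h(34,86)=(34*31+86)%997=143 h(5,31)=(5*31+31)%997=186 h(18,18)=(18*31+18)%997=576 -> [143, 186, 576]
  L2: h(143,186)=(143*31+186)%997=631 h(576,576)=(576*31+576)%997=486 -> [631, 486]
  L3: h(631,486)=(631*31+486)%997=107 -> [107]
  root=107

Answer: 34 143 605 631 107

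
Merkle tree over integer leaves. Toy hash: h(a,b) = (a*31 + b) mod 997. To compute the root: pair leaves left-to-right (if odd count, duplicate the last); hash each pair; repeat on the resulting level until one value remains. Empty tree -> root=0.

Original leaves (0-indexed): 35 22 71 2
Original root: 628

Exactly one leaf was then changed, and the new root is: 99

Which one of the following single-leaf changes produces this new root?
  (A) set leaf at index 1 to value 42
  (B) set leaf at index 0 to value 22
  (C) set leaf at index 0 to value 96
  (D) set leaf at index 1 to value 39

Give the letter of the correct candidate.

Original leaves: [35, 22, 71, 2]
Target new root: 99
Try each candidate change and compute the resulting root:
Candidate A: set leaf[1] = 42 -> leaves = [35, 42, 71, 2]
  L0: [35, 42, 71, 2]
  L1: h(35,42)=(35*31+42)%997=130 h(71,2)=(71*31+2)%997=209 -> [130, 209]
  L2: h(130,209)=(130*31+209)%997=251 -> [251]
  root = 251 != target 99
Candidate B: set leaf[0] = 22 -> leaves = [22, 22, 71, 2]
  L0: [22, 22, 71, 2]
  L1: h(22,22)=(22*31+22)%997=704 h(71,2)=(71*31+2)%997=209 -> [704, 209]
  L2: h(704,209)=(704*31+209)%997=99 -> [99]
  root = 99 == target 99  ** MATCH **
Candidate C: set leaf[0] = 96 -> leaves = [96, 22, 71, 2]
  L0: [96, 22, 71, 2]
  L1: h(96,22)=(96*31+22)%997=7 h(71,2)=(71*31+2)%997=209 -> [7, 209]
  L2: h(7,209)=(7*31+209)%997=426 -> [426]
  root = 426 != target 99
Candidate D: set leaf[1] = 39 -> leaves = [35, 39, 71, 2]
  L0: [35, 39, 71, 2]
  L1: h(35,39)=(35*31+39)%997=127 h(71,2)=(71*31+2)%997=209 -> [127, 209]
  L2: h(127,209)=(127*31+209)%997=158 -> [158]
  root = 158 != target 99
Candidate B produces the target root.

Answer: B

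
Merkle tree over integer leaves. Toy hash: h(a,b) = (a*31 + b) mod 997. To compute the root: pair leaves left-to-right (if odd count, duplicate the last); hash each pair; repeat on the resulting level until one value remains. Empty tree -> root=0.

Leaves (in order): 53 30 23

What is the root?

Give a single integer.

L0: [53, 30, 23]
L1: h(53,30)=(53*31+30)%997=676 h(23,23)=(23*31+23)%997=736 -> [676, 736]
L2: h(676,736)=(676*31+736)%997=755 -> [755]

Answer: 755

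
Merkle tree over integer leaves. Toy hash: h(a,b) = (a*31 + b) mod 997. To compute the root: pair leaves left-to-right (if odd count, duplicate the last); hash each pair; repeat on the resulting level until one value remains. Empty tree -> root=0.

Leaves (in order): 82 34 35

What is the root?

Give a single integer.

L0: [82, 34, 35]
L1: h(82,34)=(82*31+34)%997=582 h(35,35)=(35*31+35)%997=123 -> [582, 123]
L2: h(582,123)=(582*31+123)%997=219 -> [219]

Answer: 219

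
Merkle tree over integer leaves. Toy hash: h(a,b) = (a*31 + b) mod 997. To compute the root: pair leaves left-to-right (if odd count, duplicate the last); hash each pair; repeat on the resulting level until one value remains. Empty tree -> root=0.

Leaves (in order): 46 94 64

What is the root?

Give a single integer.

L0: [46, 94, 64]
L1: h(46,94)=(46*31+94)%997=523 h(64,64)=(64*31+64)%997=54 -> [523, 54]
L2: h(523,54)=(523*31+54)%997=315 -> [315]

Answer: 315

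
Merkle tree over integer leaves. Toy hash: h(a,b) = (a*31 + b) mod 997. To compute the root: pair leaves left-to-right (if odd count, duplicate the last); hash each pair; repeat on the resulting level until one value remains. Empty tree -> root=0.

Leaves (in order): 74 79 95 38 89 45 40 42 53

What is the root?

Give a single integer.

Answer: 594

Derivation:
L0: [74, 79, 95, 38, 89, 45, 40, 42, 53]
L1: h(74,79)=(74*31+79)%997=379 h(95,38)=(95*31+38)%997=989 h(89,45)=(89*31+45)%997=810 h(40,42)=(40*31+42)%997=285 h(53,53)=(53*31+53)%997=699 -> [379, 989, 810, 285, 699]
L2: h(379,989)=(379*31+989)%997=774 h(810,285)=(810*31+285)%997=470 h(699,699)=(699*31+699)%997=434 -> [774, 470, 434]
L3: h(774,470)=(774*31+470)%997=536 h(434,434)=(434*31+434)%997=927 -> [536, 927]
L4: h(536,927)=(536*31+927)%997=594 -> [594]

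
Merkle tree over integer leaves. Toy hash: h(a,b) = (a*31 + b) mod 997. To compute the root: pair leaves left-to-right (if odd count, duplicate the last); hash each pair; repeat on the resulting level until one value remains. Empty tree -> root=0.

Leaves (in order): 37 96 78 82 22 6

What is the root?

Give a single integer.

L0: [37, 96, 78, 82, 22, 6]
L1: h(37,96)=(37*31+96)%997=246 h(78,82)=(78*31+82)%997=506 h(22,6)=(22*31+6)%997=688 -> [246, 506, 688]
L2: h(246,506)=(246*31+506)%997=156 h(688,688)=(688*31+688)%997=82 -> [156, 82]
L3: h(156,82)=(156*31+82)%997=930 -> [930]

Answer: 930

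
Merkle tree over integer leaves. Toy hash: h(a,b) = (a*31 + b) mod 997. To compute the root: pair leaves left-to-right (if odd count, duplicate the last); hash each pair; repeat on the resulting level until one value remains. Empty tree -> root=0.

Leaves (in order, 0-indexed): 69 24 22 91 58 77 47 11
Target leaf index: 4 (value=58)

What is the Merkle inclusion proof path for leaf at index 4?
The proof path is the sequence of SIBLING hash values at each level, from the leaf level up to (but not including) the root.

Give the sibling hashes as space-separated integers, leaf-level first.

Answer: 77 471 30

Derivation:
L0 (leaves): [69, 24, 22, 91, 58, 77, 47, 11], target index=4
L1: h(69,24)=(69*31+24)%997=169 [pair 0] h(22,91)=(22*31+91)%997=773 [pair 1] h(58,77)=(58*31+77)%997=878 [pair 2] h(47,11)=(47*31+11)%997=471 [pair 3] -> [169, 773, 878, 471]
  Sibling for proof at L0: 77
L2: h(169,773)=(169*31+773)%997=30 [pair 0] h(878,471)=(878*31+471)%997=770 [pair 1] -> [30, 770]
  Sibling for proof at L1: 471
L3: h(30,770)=(30*31+770)%997=703 [pair 0] -> [703]
  Sibling for proof at L2: 30
Root: 703
Proof path (sibling hashes from leaf to root): [77, 471, 30]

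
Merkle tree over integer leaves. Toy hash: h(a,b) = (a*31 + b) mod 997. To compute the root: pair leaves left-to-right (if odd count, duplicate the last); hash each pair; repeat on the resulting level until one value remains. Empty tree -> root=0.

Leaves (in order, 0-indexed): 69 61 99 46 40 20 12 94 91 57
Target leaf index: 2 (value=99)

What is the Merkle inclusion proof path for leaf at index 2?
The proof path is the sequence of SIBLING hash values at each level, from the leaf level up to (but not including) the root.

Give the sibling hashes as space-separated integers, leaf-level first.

Answer: 46 206 643 937

Derivation:
L0 (leaves): [69, 61, 99, 46, 40, 20, 12, 94, 91, 57], target index=2
L1: h(69,61)=(69*31+61)%997=206 [pair 0] h(99,46)=(99*31+46)%997=124 [pair 1] h(40,20)=(40*31+20)%997=263 [pair 2] h(12,94)=(12*31+94)%997=466 [pair 3] h(91,57)=(91*31+57)%997=884 [pair 4] -> [206, 124, 263, 466, 884]
  Sibling for proof at L0: 46
L2: h(206,124)=(206*31+124)%997=528 [pair 0] h(263,466)=(263*31+466)%997=643 [pair 1] h(884,884)=(884*31+884)%997=372 [pair 2] -> [528, 643, 372]
  Sibling for proof at L1: 206
L3: h(528,643)=(528*31+643)%997=62 [pair 0] h(372,372)=(372*31+372)%997=937 [pair 1] -> [62, 937]
  Sibling for proof at L2: 643
L4: h(62,937)=(62*31+937)%997=865 [pair 0] -> [865]
  Sibling for proof at L3: 937
Root: 865
Proof path (sibling hashes from leaf to root): [46, 206, 643, 937]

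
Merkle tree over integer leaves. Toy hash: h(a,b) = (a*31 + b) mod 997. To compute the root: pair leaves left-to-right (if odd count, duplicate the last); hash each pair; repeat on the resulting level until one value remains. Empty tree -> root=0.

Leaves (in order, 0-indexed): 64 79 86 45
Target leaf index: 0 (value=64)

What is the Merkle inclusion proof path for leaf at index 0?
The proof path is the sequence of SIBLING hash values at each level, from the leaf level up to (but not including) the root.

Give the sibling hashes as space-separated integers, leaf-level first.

L0 (leaves): [64, 79, 86, 45], target index=0
L1: h(64,79)=(64*31+79)%997=69 [pair 0] h(86,45)=(86*31+45)%997=717 [pair 1] -> [69, 717]
  Sibling for proof at L0: 79
L2: h(69,717)=(69*31+717)%997=862 [pair 0] -> [862]
  Sibling for proof at L1: 717
Root: 862
Proof path (sibling hashes from leaf to root): [79, 717]

Answer: 79 717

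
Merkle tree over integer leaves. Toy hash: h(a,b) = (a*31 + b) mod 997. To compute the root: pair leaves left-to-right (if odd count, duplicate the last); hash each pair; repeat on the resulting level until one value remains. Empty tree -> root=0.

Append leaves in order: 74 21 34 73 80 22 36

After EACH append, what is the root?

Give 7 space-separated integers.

After append 74 (leaves=[74]):
  L0: [74]
  root=74
After append 21 (leaves=[74, 21]):
  L0: [74, 21]
  L1: h(74,21)=(74*31+21)%997=321 -> [321]
  root=321
After append 34 (leaves=[74, 21, 34]):
  L0: [74, 21, 34]
  L1: h(74,21)=(74*31+21)%997=321 h(34,34)=(34*31+34)%997=91 -> [321, 91]
  L2: h(321,91)=(321*31+91)%997=72 -> [72]
  root=72
After append 73 (leaves=[74, 21, 34, 73]):
  L0: [74, 21, 34, 73]
  L1: h(74,21)=(74*31+21)%997=321 h(34,73)=(34*31+73)%997=130 -> [321, 130]
  L2: h(321,130)=(321*31+130)%997=111 -> [111]
  root=111
After append 80 (leaves=[74, 21, 34, 73, 80]):
  L0: [74, 21, 34, 73, 80]
  L1: h(74,21)=(74*31+21)%997=321 h(34,73)=(34*31+73)%997=130 h(80,80)=(80*31+80)%997=566 -> [321, 130, 566]
  L2: h(321,130)=(321*31+130)%997=111 h(566,566)=(566*31+566)%997=166 -> [111, 166]
  L3: h(111,166)=(111*31+166)%997=616 -> [616]
  root=616
After append 22 (leaves=[74, 21, 34, 73, 80, 22]):
  L0: [74, 21, 34, 73, 80, 22]
  L1: h(74,21)=(74*31+21)%997=321 h(34,73)=(34*31+73)%997=130 h(80,22)=(80*31+22)%997=508 -> [321, 130, 508]
  L2: h(321,130)=(321*31+130)%997=111 h(508,508)=(508*31+508)%997=304 -> [111, 304]
  L3: h(111,304)=(111*31+304)%997=754 -> [754]
  root=754
After append 36 (leaves=[74, 21, 34, 73, 80, 22, 36]):
  L0: [74, 21, 34, 73, 80, 22, 36]
  L1: h(74,21)=(74*31+21)%997=321 h(34,73)=(34*31+73)%997=130 h(80,22)=(80*31+22)%997=508 h(36,36)=(36*31+36)%997=155 -> [321, 130, 508, 155]
  L2: h(321,130)=(321*31+130)%997=111 h(508,155)=(508*31+155)%997=948 -> [111, 948]
  L3: h(111,948)=(111*31+948)%997=401 -> [401]
  root=401

Answer: 74 321 72 111 616 754 401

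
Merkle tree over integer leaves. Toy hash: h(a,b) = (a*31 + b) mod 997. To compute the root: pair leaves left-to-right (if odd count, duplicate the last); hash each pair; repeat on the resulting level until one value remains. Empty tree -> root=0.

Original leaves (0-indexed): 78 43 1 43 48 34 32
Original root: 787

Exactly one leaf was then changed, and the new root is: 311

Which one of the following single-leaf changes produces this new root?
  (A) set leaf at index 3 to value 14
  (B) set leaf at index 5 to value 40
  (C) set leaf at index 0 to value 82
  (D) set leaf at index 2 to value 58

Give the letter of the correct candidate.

Original leaves: [78, 43, 1, 43, 48, 34, 32]
Target new root: 311
Try each candidate change and compute the resulting root:
Candidate A: set leaf[3] = 14 -> leaves = [78, 43, 1, 14, 48, 34, 32]
  L0: [78, 43, 1, 14, 48, 34, 32]
  L1: h(78,43)=(78*31+43)%997=467 h(1,14)=(1*31+14)%997=45 h(48,34)=(48*31+34)%997=525 h(32,32)=(32*31+32)%997=27 -> [467, 45, 525, 27]
  L2: h(467,45)=(467*31+45)%997=564 h(525,27)=(525*31+27)%997=350 -> [564, 350]
  L3: h(564,350)=(564*31+350)%997=885 -> [885]
  root = 885 != target 311
Candidate B: set leaf[5] = 40 -> leaves = [78, 43, 1, 43, 48, 40, 32]
  L0: [78, 43, 1, 43, 48, 40, 32]
  L1: h(78,43)=(78*31+43)%997=467 h(1,43)=(1*31+43)%997=74 h(48,40)=(48*31+40)%997=531 h(32,32)=(32*31+32)%997=27 -> [467, 74, 531, 27]
  L2: h(467,74)=(467*31+74)%997=593 h(531,27)=(531*31+27)%997=536 -> [593, 536]
  L3: h(593,536)=(593*31+536)%997=973 -> [973]
  root = 973 != target 311
Candidate C: set leaf[0] = 82 -> leaves = [82, 43, 1, 43, 48, 34, 32]
  L0: [82, 43, 1, 43, 48, 34, 32]
  L1: h(82,43)=(82*31+43)%997=591 h(1,43)=(1*31+43)%997=74 h(48,34)=(48*31+34)%997=525 h(32,32)=(32*31+32)%997=27 -> [591, 74, 525, 27]
  L2: h(591,74)=(591*31+74)%997=449 h(525,27)=(525*31+27)%997=350 -> [449, 350]
  L3: h(449,350)=(449*31+350)%997=311 -> [311]
  root = 311 == target 311  ** MATCH **
Candidate D: set leaf[2] = 58 -> leaves = [78, 43, 58, 43, 48, 34, 32]
  L0: [78, 43, 58, 43, 48, 34, 32]
  L1: h(78,43)=(78*31+43)%997=467 h(58,43)=(58*31+43)%997=844 h(48,34)=(48*31+34)%997=525 h(32,32)=(32*31+32)%997=27 -> [467, 844, 525, 27]
  L2: h(467,844)=(467*31+844)%997=366 h(525,27)=(525*31+27)%997=350 -> [366, 350]
  L3: h(366,350)=(366*31+350)%997=729 -> [729]
  root = 729 != target 311
Candidate C produces the target root.

Answer: C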